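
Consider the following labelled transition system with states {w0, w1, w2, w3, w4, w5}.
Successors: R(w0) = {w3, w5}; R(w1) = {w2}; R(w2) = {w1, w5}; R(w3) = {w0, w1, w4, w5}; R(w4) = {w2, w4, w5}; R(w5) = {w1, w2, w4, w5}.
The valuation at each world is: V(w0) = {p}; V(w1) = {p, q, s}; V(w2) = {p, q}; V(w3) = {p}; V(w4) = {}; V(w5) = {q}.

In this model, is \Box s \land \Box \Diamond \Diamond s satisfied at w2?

No

Recall that \Box ψ holds at a world iff ψ holds at every accessible world, and \Diamond ψ holds iff ψ holds at some accessible world.
At w2: \Box s is false, \Box \Diamond \Diamond s is true, so \Box s \land \Box \Diamond \Diamond s is false.
  At w2: \Box s requires s at every successor {w1, w5}.
    s fails at w5, so \Box s is false at w2.
  At w2: \Box \Diamond \Diamond s requires \Diamond \Diamond s at every successor {w1, w5}.
      At w1: \Diamond \Diamond s requires \Diamond s at some successor in {w2}.
        \Diamond s holds at w2, so \Diamond \Diamond s is true at w1.
      At w5: \Diamond \Diamond s requires \Diamond s at some successor in {w1, w2, w4, w5}.
        \Diamond s holds at w2, so \Diamond \Diamond s is true at w5.
  So \Box \Diamond \Diamond s is true at w2.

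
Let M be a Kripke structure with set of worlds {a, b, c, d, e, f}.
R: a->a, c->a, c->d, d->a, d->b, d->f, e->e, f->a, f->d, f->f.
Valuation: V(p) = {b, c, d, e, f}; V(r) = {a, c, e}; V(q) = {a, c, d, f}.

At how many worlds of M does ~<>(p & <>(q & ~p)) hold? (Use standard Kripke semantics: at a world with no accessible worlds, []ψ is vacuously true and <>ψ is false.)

3

Let φ = ~<>(p & <>(q & ~p)). Evaluate φ at each world:
  a (successors {a}): φ is true.
  b (successors ∅): φ is true.
  c (successors {a, d}): φ is false.
  d (successors {a, b, f}): φ is false.
  e (successors {e}): φ is true.
  f (successors {a, d, f}): φ is false.
For instance, at e:
  At e: <>(p & <>(q & ~p)) is false, so ~<>(p & <>(q & ~p)) is true.
    At e: <>(p & <>(q & ~p)) requires p & <>(q & ~p) at some successor in {e}.
      At e: p & <>(q & ~p) is false.
    So <>(p & <>(q & ~p)) is false at e.
Satisfying worlds: {a, b, e}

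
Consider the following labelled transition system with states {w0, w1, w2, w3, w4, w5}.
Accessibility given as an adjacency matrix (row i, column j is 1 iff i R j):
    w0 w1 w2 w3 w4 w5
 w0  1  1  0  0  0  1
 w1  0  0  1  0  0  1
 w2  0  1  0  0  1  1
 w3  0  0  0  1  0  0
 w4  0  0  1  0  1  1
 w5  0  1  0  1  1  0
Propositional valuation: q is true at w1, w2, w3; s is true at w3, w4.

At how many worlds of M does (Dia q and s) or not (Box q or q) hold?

4

Let φ = (Dia q and s) or not (Box q or q). Evaluate φ at each world:
  w0 (successors {w0, w1, w5}): φ is true.
  w1 (successors {w2, w5}): φ is false.
  w2 (successors {w1, w4, w5}): φ is false.
  w3 (successors {w3}): φ is true.
  w4 (successors {w2, w4, w5}): φ is true.
  w5 (successors {w1, w3, w4}): φ is true.
For instance, at w3:
  At w3: Dia q and s is true, not (Box q or q) is false, so (Dia q and s) or not (Box q or q) is true.
    At w3: Dia q is true, s is true, so Dia q and s is true.
      At w3: Dia q requires q at some successor in {w3}.
        q holds at w3, so Dia q is true at w3.
    At w3: Box q or q is true, so not (Box q or q) is false.
      At w3: Box q is true, q is true, so Box q or q is true.
Satisfying worlds: {w0, w3, w4, w5}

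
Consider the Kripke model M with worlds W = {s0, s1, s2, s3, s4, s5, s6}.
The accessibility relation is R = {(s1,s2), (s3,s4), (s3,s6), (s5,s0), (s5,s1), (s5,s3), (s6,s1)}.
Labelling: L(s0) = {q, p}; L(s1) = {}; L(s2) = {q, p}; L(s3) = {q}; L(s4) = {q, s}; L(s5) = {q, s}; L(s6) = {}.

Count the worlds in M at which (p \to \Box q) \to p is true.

Let φ = (p \to \Box q) \to p. Evaluate φ at each world:
  s0 (successors ∅): φ is true.
  s1 (successors {s2}): φ is false.
  s2 (successors ∅): φ is true.
  s3 (successors {s4, s6}): φ is false.
  s4 (successors ∅): φ is false.
  s5 (successors {s0, s1, s3}): φ is false.
  s6 (successors {s1}): φ is false.
For instance, at s5:
  At s5: p \to \Box q is true, p is false, so (p \to \Box q) \to p is false.
    At s5: p is false, \Box q is false, so p \to \Box q is true.
      At s5: \Box q requires q at every successor {s0, s1, s3}.
        q fails at s1, so \Box q is false at s5.
Satisfying worlds: {s0, s2}

2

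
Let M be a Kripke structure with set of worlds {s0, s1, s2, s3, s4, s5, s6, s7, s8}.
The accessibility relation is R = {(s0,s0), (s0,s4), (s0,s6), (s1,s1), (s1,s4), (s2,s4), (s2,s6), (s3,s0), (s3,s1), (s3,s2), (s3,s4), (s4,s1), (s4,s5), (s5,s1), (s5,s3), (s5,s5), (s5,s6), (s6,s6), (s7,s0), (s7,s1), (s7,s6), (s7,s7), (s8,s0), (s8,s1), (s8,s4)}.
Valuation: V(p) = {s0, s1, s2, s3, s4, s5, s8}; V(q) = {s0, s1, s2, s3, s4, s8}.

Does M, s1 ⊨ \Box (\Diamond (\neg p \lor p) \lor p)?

At s1: \Box (\Diamond (\neg p \lor p) \lor p) requires \Diamond (\neg p \lor p) \lor p at every successor {s1, s4}.
    At s1: \Diamond (\neg p \lor p) is true, p is true, so \Diamond (\neg p \lor p) \lor p is true.
      At s1: \Diamond (\neg p \lor p) requires \neg p \lor p at some successor in {s1, s4}.
        \neg p \lor p holds at s1, so \Diamond (\neg p \lor p) is true at s1.
    At s4: \Diamond (\neg p \lor p) is true, p is true, so \Diamond (\neg p \lor p) \lor p is true.
      At s4: \Diamond (\neg p \lor p) requires \neg p \lor p at some successor in {s1, s5}.
        \neg p \lor p holds at s1, so \Diamond (\neg p \lor p) is true at s4.
So \Box (\Diamond (\neg p \lor p) \lor p) is true at s1.

Yes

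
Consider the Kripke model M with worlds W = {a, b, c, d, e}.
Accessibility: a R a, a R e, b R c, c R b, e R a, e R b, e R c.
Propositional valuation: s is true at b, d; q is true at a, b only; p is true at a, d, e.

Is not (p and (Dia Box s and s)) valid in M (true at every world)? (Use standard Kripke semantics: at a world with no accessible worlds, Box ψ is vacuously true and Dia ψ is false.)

Recall that Box ψ holds at a world iff ψ holds at every accessible world, and Dia ψ holds iff ψ holds at some accessible world.
Let φ = not (p and (Dia Box s and s)). Evaluate φ at each world:
  a (successors {a, e}): φ is true.
  b (successors {c}): φ is true.
  c (successors {b}): φ is true.
  d (successors ∅): φ is true.
  e (successors {a, b, c}): φ is true.
For instance, at c:
  At c: p and (Dia Box s and s) is false, so not (p and (Dia Box s and s)) is true.
    At c: p is false, Dia Box s and s is false, so p and (Dia Box s and s) is false.
      At c: Dia Box s is false, s is false, so Dia Box s and s is false.

Yes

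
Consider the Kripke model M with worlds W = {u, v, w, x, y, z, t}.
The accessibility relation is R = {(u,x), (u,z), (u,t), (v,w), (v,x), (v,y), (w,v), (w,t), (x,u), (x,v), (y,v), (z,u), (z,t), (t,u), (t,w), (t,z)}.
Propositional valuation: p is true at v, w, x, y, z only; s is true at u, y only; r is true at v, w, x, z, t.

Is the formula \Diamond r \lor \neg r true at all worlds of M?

Yes

Let φ = \Diamond r \lor \neg r. Evaluate φ at each world:
  u (successors {x, z, t}): φ is true.
  v (successors {w, x, y}): φ is true.
  w (successors {v, t}): φ is true.
  x (successors {u, v}): φ is true.
  y (successors {v}): φ is true.
  z (successors {u, t}): φ is true.
  t (successors {u, w, z}): φ is true.
For instance, at z:
  At z: \Diamond r is true, \neg r is false, so \Diamond r \lor \neg r is true.
    At z: \Diamond r requires r at some successor in {u, t}.
      r holds at t, so \Diamond r is true at z.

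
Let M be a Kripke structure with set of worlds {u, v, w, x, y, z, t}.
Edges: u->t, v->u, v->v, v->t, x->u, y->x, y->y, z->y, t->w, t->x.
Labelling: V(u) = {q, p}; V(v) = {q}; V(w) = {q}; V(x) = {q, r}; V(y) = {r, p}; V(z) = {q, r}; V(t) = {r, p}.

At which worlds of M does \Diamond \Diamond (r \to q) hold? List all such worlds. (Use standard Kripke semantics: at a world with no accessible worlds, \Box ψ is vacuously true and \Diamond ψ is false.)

u, v, y, z, t

Let φ = \Diamond \Diamond (r \to q). Evaluate φ at each world:
  u (successors {t}): φ is true.
  v (successors {u, v, t}): φ is true.
  w (successors ∅): φ is false.
  x (successors {u}): φ is false.
  y (successors {x, y}): φ is true.
  z (successors {y}): φ is true.
  t (successors {w, x}): φ is true.
For instance, at y:
  At y: \Diamond \Diamond (r \to q) requires \Diamond (r \to q) at some successor in {x, y}.
    \Diamond (r \to q) holds at x, so \Diamond \Diamond (r \to q) is true at y.
      At x: \Diamond (r \to q) requires r \to q at some successor in {u}.
        r \to q holds at u, so \Diamond (r \to q) is true at x.
Satisfying worlds: {u, v, y, z, t}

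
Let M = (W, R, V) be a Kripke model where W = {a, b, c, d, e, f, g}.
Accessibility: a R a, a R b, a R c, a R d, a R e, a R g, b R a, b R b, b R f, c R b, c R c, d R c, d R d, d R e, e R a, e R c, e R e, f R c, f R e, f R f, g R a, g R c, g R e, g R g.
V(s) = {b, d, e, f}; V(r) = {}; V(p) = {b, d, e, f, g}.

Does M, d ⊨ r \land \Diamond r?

No

Recall that \Diamond ψ holds at a world iff ψ holds at some accessible world.
At d: r is false, \Diamond r is false, so r \land \Diamond r is false.
  At d: \Diamond r requires r at some successor in {c, d, e}.
    At c: r is false.
    At d: r is false.
    At e: r is false.
  So \Diamond r is false at d.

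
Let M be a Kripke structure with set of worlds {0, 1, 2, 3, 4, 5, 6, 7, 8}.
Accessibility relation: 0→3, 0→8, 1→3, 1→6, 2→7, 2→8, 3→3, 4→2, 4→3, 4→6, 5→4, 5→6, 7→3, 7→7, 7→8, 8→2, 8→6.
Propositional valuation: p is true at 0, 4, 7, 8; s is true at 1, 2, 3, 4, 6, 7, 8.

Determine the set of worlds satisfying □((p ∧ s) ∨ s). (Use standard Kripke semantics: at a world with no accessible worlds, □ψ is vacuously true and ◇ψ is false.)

0, 1, 2, 3, 4, 5, 6, 7, 8

Let φ = □((p ∧ s) ∨ s). Evaluate φ at each world:
  0 (successors {3, 8}): φ is true.
  1 (successors {3, 6}): φ is true.
  2 (successors {7, 8}): φ is true.
  3 (successors {3}): φ is true.
  4 (successors {2, 3, 6}): φ is true.
  5 (successors {4, 6}): φ is true.
  6 (successors ∅): φ is true.
  7 (successors {3, 7, 8}): φ is true.
  8 (successors {2, 6}): φ is true.
For instance, at 3:
  At 3: □((p ∧ s) ∨ s) requires (p ∧ s) ∨ s at every successor {3}.
    At 3: (p ∧ s) ∨ s is true.
  So □((p ∧ s) ∨ s) is true at 3.
Satisfying worlds: {0, 1, 2, 3, 4, 5, 6, 7, 8}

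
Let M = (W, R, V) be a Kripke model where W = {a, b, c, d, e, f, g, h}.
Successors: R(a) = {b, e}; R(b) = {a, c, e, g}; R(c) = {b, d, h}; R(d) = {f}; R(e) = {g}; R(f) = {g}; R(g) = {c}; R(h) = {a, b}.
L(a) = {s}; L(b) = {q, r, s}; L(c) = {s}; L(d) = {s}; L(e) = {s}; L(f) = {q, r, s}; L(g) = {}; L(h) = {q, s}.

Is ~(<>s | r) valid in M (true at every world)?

Let φ = ~(<>s | r). Evaluate φ at each world:
  a (successors {b, e}): φ is false.
  b (successors {a, c, e, g}): φ is false.
  c (successors {b, d, h}): φ is false.
  d (successors {f}): φ is false.
  e (successors {g}): φ is true.
  f (successors {g}): φ is false.
  g (successors {c}): φ is false.
  h (successors {a, b}): φ is false.
Detail at a (counterexample):
  At a: <>s | r is true, so ~(<>s | r) is false.
    At a: <>s is true, r is false, so <>s | r is true.
      At a: <>s requires s at some successor in {b, e}.
        s holds at b, so <>s is true at a.

No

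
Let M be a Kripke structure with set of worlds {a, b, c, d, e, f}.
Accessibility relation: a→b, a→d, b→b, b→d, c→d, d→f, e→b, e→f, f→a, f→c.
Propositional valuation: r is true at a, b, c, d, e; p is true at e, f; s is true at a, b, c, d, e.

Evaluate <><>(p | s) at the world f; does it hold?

Yes

At f: <><>(p | s) requires <>(p | s) at some successor in {a, c}.
  <>(p | s) holds at a, so <><>(p | s) is true at f.
    At a: <>(p | s) requires p | s at some successor in {b, d}.
      p | s holds at b, so <>(p | s) is true at a.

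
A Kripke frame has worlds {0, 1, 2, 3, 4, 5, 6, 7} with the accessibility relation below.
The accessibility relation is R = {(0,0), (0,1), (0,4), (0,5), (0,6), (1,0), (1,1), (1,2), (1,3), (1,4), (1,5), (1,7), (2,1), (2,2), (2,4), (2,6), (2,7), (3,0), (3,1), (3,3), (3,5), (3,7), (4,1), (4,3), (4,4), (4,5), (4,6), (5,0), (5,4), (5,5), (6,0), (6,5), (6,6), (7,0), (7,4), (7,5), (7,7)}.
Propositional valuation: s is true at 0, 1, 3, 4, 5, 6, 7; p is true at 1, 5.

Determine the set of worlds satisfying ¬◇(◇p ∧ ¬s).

0, 3, 4, 5, 6, 7

Let φ = ¬◇(◇p ∧ ¬s). Evaluate φ at each world:
  0 (successors {0, 1, 4, 5, 6}): φ is true.
  1 (successors {0, 1, 2, 3, 4, 5, 7}): φ is false.
  2 (successors {1, 2, 4, 6, 7}): φ is false.
  3 (successors {0, 1, 3, 5, 7}): φ is true.
  4 (successors {1, 3, 4, 5, 6}): φ is true.
  5 (successors {0, 4, 5}): φ is true.
  6 (successors {0, 5, 6}): φ is true.
  7 (successors {0, 4, 5, 7}): φ is true.
For instance, at 0:
  At 0: ◇(◇p ∧ ¬s) is false, so ¬◇(◇p ∧ ¬s) is true.
    At 0: ◇(◇p ∧ ¬s) requires ◇p ∧ ¬s at some successor in {0, 1, 4, 5, 6}.
      At 0: ◇p ∧ ¬s is false.
      At 1: ◇p ∧ ¬s is false.
      At 4: ◇p ∧ ¬s is false.
      At 5: ◇p ∧ ¬s is false.
      At 6: ◇p ∧ ¬s is false.
    So ◇(◇p ∧ ¬s) is false at 0.
Satisfying worlds: {0, 3, 4, 5, 6, 7}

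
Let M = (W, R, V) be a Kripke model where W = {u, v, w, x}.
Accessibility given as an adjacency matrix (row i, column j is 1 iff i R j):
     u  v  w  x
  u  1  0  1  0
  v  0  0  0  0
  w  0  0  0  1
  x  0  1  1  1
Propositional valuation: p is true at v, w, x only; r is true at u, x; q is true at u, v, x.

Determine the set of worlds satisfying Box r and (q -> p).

v, w

Recall that Box ψ holds at a world iff ψ holds at every accessible world, and Dia ψ holds iff ψ holds at some accessible world.
Let φ = Box r and (q -> p). Evaluate φ at each world:
  u (successors {u, w}): φ is false.
  v (successors ∅): φ is true.
  w (successors {x}): φ is true.
  x (successors {v, w, x}): φ is false.
For instance, at w:
  At w: Box r is true, q -> p is true, so Box r and (q -> p) is true.
    At w: Box r requires r at every successor {x}.
      At x: r is true.
    So Box r is true at w.
Satisfying worlds: {v, w}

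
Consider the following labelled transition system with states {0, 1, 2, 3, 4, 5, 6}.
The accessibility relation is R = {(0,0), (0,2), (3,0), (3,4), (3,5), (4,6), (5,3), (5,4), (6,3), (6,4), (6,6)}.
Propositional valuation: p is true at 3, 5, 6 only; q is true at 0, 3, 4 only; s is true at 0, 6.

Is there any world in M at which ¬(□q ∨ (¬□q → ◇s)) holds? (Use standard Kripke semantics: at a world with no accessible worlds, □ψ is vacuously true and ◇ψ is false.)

Let φ = ¬(□q ∨ (¬□q → ◇s)). Evaluate φ at each world:
  0 (successors {0, 2}): φ is false.
  1 (successors ∅): φ is false.
  2 (successors ∅): φ is false.
  3 (successors {0, 4, 5}): φ is false.
  4 (successors {6}): φ is false.
  5 (successors {3, 4}): φ is false.
  6 (successors {3, 4, 6}): φ is false.
For instance, at 3:
  At 3: □q ∨ (¬□q → ◇s) is true, so ¬(□q ∨ (¬□q → ◇s)) is false.
    At 3: □q is false, ¬□q → ◇s is true, so □q ∨ (¬□q → ◇s) is true.
      At 3: □q requires q at every successor {0, 4, 5}.
        q fails at 5, so □q is false at 3.
      At 3: ¬□q is true, ◇s is true, so ¬□q → ◇s is true.

No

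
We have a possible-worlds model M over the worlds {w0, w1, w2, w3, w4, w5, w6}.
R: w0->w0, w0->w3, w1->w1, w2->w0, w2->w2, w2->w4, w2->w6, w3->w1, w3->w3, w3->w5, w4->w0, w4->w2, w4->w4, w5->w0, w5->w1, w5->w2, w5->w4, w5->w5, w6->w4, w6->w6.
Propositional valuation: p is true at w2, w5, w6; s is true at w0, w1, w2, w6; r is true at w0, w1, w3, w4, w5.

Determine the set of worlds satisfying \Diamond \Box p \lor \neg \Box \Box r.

w2, w3, w4, w5, w6

Let φ = \Diamond \Box p \lor \neg \Box \Box r. Evaluate φ at each world:
  w0 (successors {w0, w3}): φ is false.
  w1 (successors {w1}): φ is false.
  w2 (successors {w0, w2, w4, w6}): φ is true.
  w3 (successors {w1, w3, w5}): φ is true.
  w4 (successors {w0, w2, w4}): φ is true.
  w5 (successors {w0, w1, w2, w4, w5}): φ is true.
  w6 (successors {w4, w6}): φ is true.
For instance, at w4:
  At w4: \Diamond \Box p is false, \neg \Box \Box r is true, so \Diamond \Box p \lor \neg \Box \Box r is true.
    At w4: \Diamond \Box p requires \Box p at some successor in {w0, w2, w4}.
      At w0: \Box p is false.
      At w2: \Box p is false.
      At w4: \Box p is false.
    So \Diamond \Box p is false at w4.
    At w4: \Box \Box r is false, so \neg \Box \Box r is true.
      At w4: \Box \Box r requires \Box r at every successor {w0, w2, w4}.
        \Box r fails at w2, so \Box \Box r is false at w4.
Satisfying worlds: {w2, w3, w4, w5, w6}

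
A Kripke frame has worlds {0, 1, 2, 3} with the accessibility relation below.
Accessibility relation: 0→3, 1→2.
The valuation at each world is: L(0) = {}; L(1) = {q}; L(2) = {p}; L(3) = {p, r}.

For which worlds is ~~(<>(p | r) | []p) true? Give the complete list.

0, 1, 2, 3

Let φ = ~~(<>(p | r) | []p). Evaluate φ at each world:
  0 (successors {3}): φ is true.
  1 (successors {2}): φ is true.
  2 (successors ∅): φ is true.
  3 (successors ∅): φ is true.
For instance, at 1:
  At 1: ~(<>(p | r) | []p) is false, so ~~(<>(p | r) | []p) is true.
    At 1: <>(p | r) | []p is true, so ~(<>(p | r) | []p) is false.
      At 1: <>(p | r) is true, []p is true, so <>(p | r) | []p is true.
Satisfying worlds: {0, 1, 2, 3}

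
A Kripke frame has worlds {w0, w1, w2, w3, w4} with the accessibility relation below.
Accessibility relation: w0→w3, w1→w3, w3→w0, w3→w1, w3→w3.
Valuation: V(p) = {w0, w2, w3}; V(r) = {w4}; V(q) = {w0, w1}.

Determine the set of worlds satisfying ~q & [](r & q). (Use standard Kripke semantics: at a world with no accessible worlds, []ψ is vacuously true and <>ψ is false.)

Let φ = ~q & [](r & q). Evaluate φ at each world:
  w0 (successors {w3}): φ is false.
  w1 (successors {w3}): φ is false.
  w2 (successors ∅): φ is true.
  w3 (successors {w0, w1, w3}): φ is false.
  w4 (successors ∅): φ is true.
For instance, at w1:
  At w1: ~q is false, [](r & q) is false, so ~q & [](r & q) is false.
    At w1: [](r & q) requires r & q at every successor {w3}.
      r & q fails at w3, so [](r & q) is false at w1.
Satisfying worlds: {w2, w4}

w2, w4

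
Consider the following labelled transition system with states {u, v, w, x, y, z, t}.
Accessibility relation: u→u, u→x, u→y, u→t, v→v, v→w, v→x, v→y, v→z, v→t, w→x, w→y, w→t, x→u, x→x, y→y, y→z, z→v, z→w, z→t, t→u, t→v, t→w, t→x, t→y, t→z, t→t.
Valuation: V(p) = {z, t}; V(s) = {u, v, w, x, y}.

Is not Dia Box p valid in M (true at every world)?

Recall that Box ψ holds at a world iff ψ holds at every accessible world, and Dia ψ holds iff ψ holds at some accessible world.
Let φ = not Dia Box p. Evaluate φ at each world:
  u (successors {u, x, y, t}): φ is true.
  v (successors {v, w, x, y, z, t}): φ is true.
  w (successors {x, y, t}): φ is true.
  x (successors {u, x}): φ is true.
  y (successors {y, z}): φ is true.
  z (successors {v, w, t}): φ is true.
  t (successors {u, v, w, x, y, z, t}): φ is true.
For instance, at v:
  At v: Dia Box p is false, so not Dia Box p is true.
    At v: Dia Box p requires Box p at some successor in {v, w, x, y, z, t}.
      At v: Box p is false.
      At w: Box p is false.
      At x: Box p is false.
      At y: Box p is false.
      At z: Box p is false.
      At t: Box p is false.
    So Dia Box p is false at v.

Yes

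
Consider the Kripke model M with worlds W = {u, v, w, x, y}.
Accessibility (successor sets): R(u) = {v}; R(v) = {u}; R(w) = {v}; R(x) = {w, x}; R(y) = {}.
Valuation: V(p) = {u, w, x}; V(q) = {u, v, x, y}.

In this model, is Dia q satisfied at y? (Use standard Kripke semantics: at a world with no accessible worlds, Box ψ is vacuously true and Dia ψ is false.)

Recall that Dia ψ holds at a world iff ψ holds at some accessible world.
At y: no accessible worlds, so Dia q is false.

No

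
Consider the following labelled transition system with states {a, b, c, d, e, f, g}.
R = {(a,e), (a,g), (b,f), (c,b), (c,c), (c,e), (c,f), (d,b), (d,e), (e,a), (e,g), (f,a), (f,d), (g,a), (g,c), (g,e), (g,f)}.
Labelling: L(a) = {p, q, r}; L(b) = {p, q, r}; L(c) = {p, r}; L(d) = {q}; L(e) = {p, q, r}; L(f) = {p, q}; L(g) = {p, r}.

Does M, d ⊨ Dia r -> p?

No

At d: Dia r is true, p is false, so Dia r -> p is false.
  At d: Dia r requires r at some successor in {b, e}.
    r holds at b, so Dia r is true at d.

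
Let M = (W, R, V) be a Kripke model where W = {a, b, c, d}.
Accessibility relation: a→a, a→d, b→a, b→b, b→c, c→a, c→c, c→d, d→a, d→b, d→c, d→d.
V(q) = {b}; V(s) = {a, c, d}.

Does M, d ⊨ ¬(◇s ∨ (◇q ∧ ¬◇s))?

Recall that ◇ψ holds at a world iff ψ holds at some accessible world.
At d: ◇s ∨ (◇q ∧ ¬◇s) is true, so ¬(◇s ∨ (◇q ∧ ¬◇s)) is false.
  At d: ◇s is true, ◇q ∧ ¬◇s is false, so ◇s ∨ (◇q ∧ ¬◇s) is true.
    At d: ◇s requires s at some successor in {a, b, c, d}.
      s holds at a, so ◇s is true at d.
    At d: ◇q is true, ¬◇s is false, so ◇q ∧ ¬◇s is false.
      At d: ◇q requires q at some successor in {a, b, c, d}.
        q holds at b, so ◇q is true at d.
      At d: ◇s is true, so ¬◇s is false.

No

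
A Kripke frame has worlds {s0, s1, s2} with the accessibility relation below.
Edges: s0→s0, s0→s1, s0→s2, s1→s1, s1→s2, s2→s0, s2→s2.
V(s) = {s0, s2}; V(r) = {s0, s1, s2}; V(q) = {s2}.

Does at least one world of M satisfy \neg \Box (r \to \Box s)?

Yes

Let φ = \neg \Box (r \to \Box s). Evaluate φ at each world:
  s0 (successors {s0, s1, s2}): φ is true.
  s1 (successors {s1, s2}): φ is true.
  s2 (successors {s0, s2}): φ is true.
Detail at s0 (witness):
  At s0: \Box (r \to \Box s) is false, so \neg \Box (r \to \Box s) is true.
    At s0: \Box (r \to \Box s) requires r \to \Box s at every successor {s0, s1, s2}.
      r \to \Box s fails at s0, so \Box (r \to \Box s) is false at s0.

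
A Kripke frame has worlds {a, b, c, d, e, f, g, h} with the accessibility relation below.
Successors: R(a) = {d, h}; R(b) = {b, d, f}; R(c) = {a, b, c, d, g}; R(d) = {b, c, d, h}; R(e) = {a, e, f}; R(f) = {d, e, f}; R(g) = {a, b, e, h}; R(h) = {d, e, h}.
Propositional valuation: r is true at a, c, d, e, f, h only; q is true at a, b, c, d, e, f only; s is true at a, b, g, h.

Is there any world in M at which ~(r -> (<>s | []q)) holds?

No

Let φ = ~(r -> (<>s | []q)). Evaluate φ at each world:
  a (successors {d, h}): φ is false.
  b (successors {b, d, f}): φ is false.
  c (successors {a, b, c, d, g}): φ is false.
  d (successors {b, c, d, h}): φ is false.
  e (successors {a, e, f}): φ is false.
  f (successors {d, e, f}): φ is false.
  g (successors {a, b, e, h}): φ is false.
  h (successors {d, e, h}): φ is false.
For instance, at c:
  At c: r -> (<>s | []q) is true, so ~(r -> (<>s | []q)) is false.
    At c: r is true, <>s | []q is true, so r -> (<>s | []q) is true.
      At c: <>s is true, []q is false, so <>s | []q is true.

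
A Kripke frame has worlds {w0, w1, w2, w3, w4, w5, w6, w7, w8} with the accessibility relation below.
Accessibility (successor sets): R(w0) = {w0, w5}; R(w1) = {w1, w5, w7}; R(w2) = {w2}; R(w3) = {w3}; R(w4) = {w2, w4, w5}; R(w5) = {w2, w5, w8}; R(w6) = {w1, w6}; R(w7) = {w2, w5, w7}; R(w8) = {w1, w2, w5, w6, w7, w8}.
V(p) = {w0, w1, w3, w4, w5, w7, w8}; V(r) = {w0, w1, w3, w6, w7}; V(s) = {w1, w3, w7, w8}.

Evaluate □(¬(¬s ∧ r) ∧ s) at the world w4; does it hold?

No

At w4: □(¬(¬s ∧ r) ∧ s) requires ¬(¬s ∧ r) ∧ s at every successor {w2, w4, w5}.
  ¬(¬s ∧ r) ∧ s fails at w2, so □(¬(¬s ∧ r) ∧ s) is false at w4.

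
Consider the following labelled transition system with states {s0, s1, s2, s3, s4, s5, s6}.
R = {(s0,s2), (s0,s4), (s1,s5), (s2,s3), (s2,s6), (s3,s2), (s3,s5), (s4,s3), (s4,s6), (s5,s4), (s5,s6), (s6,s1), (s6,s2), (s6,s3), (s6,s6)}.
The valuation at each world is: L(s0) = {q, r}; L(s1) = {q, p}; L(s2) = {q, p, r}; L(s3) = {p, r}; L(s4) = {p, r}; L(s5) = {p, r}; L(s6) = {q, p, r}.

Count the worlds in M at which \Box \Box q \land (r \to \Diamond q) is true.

Let φ = \Box \Box q \land (r \to \Diamond q). Evaluate φ at each world:
  s0 (successors {s2, s4}): φ is false.
  s1 (successors {s5}): φ is false.
  s2 (successors {s3, s6}): φ is false.
  s3 (successors {s2, s5}): φ is false.
  s4 (successors {s3, s6}): φ is false.
  s5 (successors {s4, s6}): φ is false.
  s6 (successors {s1, s2, s3, s6}): φ is false.
For instance, at s5:
  At s5: \Box \Box q is false, r \to \Diamond q is true, so \Box \Box q \land (r \to \Diamond q) is false.
    At s5: \Box \Box q requires \Box q at every successor {s4, s6}.
      \Box q fails at s4, so \Box \Box q is false at s5.
    At s5: r is true, \Diamond q is true, so r \to \Diamond q is true.
      At s5: \Diamond q requires q at some successor in {s4, s6}.
        q holds at s6, so \Diamond q is true at s5.
Satisfying worlds: none.

0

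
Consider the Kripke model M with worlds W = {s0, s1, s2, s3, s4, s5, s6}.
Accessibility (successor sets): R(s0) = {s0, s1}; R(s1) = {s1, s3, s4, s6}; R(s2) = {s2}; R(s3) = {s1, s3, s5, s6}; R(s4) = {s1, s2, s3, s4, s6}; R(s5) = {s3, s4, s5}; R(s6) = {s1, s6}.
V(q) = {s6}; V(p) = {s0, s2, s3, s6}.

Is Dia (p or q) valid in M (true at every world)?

Let φ = Dia (p or q). Evaluate φ at each world:
  s0 (successors {s0, s1}): φ is true.
  s1 (successors {s1, s3, s4, s6}): φ is true.
  s2 (successors {s2}): φ is true.
  s3 (successors {s1, s3, s5, s6}): φ is true.
  s4 (successors {s1, s2, s3, s4, s6}): φ is true.
  s5 (successors {s3, s4, s5}): φ is true.
  s6 (successors {s1, s6}): φ is true.
For instance, at s2:
  At s2: Dia (p or q) requires p or q at some successor in {s2}.
    p or q holds at s2, so Dia (p or q) is true at s2.

Yes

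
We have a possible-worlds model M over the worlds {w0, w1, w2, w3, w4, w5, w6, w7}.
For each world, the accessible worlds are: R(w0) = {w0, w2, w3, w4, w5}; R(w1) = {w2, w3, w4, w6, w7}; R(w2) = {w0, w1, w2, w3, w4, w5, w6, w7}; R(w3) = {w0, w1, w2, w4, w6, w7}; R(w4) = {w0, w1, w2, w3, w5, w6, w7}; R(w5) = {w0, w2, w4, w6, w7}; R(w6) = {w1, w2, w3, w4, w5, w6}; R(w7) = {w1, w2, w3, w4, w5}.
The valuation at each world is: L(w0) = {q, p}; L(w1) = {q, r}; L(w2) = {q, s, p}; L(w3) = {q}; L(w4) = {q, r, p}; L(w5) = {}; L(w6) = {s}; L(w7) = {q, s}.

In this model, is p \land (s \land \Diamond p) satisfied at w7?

No

At w7: p is false, s \land \Diamond p is true, so p \land (s \land \Diamond p) is false.
  At w7: s is true, \Diamond p is true, so s \land \Diamond p is true.
    At w7: \Diamond p requires p at some successor in {w1, w2, w3, w4, w5}.
      p holds at w2, so \Diamond p is true at w7.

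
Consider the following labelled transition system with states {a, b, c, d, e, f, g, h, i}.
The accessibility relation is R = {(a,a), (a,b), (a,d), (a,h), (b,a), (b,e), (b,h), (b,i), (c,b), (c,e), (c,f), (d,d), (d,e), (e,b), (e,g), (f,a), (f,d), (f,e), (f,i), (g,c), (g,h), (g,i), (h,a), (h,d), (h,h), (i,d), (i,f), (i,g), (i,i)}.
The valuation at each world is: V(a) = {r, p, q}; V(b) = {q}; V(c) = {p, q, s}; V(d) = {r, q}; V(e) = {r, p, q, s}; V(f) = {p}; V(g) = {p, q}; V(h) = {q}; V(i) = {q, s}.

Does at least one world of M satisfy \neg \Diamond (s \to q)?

No

Let φ = \neg \Diamond (s \to q). Evaluate φ at each world:
  a (successors {a, b, d, h}): φ is false.
  b (successors {a, e, h, i}): φ is false.
  c (successors {b, e, f}): φ is false.
  d (successors {d, e}): φ is false.
  e (successors {b, g}): φ is false.
  f (successors {a, d, e, i}): φ is false.
  g (successors {c, h, i}): φ is false.
  h (successors {a, d, h}): φ is false.
  i (successors {d, f, g, i}): φ is false.
For instance, at i:
  At i: \Diamond (s \to q) is true, so \neg \Diamond (s \to q) is false.
    At i: \Diamond (s \to q) requires s \to q at some successor in {d, f, g, i}.
      s \to q holds at d, so \Diamond (s \to q) is true at i.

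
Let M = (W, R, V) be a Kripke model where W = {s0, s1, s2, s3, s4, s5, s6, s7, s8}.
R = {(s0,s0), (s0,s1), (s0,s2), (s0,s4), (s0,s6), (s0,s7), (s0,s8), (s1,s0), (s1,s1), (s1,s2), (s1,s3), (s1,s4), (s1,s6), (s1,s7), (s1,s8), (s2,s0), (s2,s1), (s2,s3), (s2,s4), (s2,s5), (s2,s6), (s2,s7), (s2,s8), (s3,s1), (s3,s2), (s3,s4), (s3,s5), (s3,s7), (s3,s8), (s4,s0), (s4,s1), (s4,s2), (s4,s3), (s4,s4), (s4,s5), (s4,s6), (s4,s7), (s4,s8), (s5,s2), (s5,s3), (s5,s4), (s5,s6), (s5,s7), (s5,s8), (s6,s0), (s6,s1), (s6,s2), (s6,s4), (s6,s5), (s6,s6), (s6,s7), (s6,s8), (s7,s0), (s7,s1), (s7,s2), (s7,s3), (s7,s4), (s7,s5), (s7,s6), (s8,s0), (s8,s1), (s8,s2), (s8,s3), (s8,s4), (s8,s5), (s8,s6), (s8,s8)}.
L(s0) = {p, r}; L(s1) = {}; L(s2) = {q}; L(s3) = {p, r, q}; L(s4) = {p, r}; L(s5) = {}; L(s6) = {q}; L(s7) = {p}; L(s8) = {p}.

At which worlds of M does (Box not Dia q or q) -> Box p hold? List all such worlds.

Recall that Box ψ holds at a world iff ψ holds at every accessible world, and Dia ψ holds iff ψ holds at some accessible world.
Let φ = (Box not Dia q or q) -> Box p. Evaluate φ at each world:
  s0 (successors {s0, s1, s2, s4, s6, s7, s8}): φ is true.
  s1 (successors {s0, s1, s2, s3, s4, s6, s7, s8}): φ is true.
  s2 (successors {s0, s1, s3, s4, s5, s6, s7, s8}): φ is false.
  s3 (successors {s1, s2, s4, s5, s7, s8}): φ is false.
  s4 (successors {s0, s1, s2, s3, s4, s5, s6, s7, s8}): φ is true.
  s5 (successors {s2, s3, s4, s6, s7, s8}): φ is true.
  s6 (successors {s0, s1, s2, s4, s5, s6, s7, s8}): φ is false.
  s7 (successors {s0, s1, s2, s3, s4, s5, s6}): φ is true.
  s8 (successors {s0, s1, s2, s3, s4, s5, s6, s8}): φ is true.
For instance, at s0:
  At s0: Box not Dia q or q is false, Box p is false, so (Box not Dia q or q) -> Box p is true.
    At s0: Box not Dia q is false, q is false, so Box not Dia q or q is false.
      At s0: Box not Dia q requires not Dia q at every successor {s0, s1, s2, s4, s6, s7, s8}.
        not Dia q fails at s0, so Box not Dia q is false at s0.
    At s0: Box p requires p at every successor {s0, s1, s2, s4, s6, s7, s8}.
      p fails at s1, so Box p is false at s0.
Satisfying worlds: {s0, s1, s4, s5, s7, s8}

s0, s1, s4, s5, s7, s8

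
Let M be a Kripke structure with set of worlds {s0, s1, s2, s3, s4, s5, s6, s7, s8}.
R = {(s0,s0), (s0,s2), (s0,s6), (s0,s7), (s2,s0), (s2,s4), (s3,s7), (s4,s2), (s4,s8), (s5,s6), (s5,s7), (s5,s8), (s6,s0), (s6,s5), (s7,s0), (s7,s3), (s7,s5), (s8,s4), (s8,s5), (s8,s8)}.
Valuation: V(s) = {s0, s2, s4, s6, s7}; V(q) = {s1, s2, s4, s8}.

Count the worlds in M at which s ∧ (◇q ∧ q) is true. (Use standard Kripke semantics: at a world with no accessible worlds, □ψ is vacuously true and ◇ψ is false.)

2

Let φ = s ∧ (◇q ∧ q). Evaluate φ at each world:
  s0 (successors {s0, s2, s6, s7}): φ is false.
  s1 (successors ∅): φ is false.
  s2 (successors {s0, s4}): φ is true.
  s3 (successors {s7}): φ is false.
  s4 (successors {s2, s8}): φ is true.
  s5 (successors {s6, s7, s8}): φ is false.
  s6 (successors {s0, s5}): φ is false.
  s7 (successors {s0, s3, s5}): φ is false.
  s8 (successors {s4, s5, s8}): φ is false.
For instance, at s3:
  At s3: s is false, ◇q ∧ q is false, so s ∧ (◇q ∧ q) is false.
    At s3: ◇q is false, q is false, so ◇q ∧ q is false.
      At s3: ◇q requires q at some successor in {s7}.
        At s7: q is false.
      So ◇q is false at s3.
Satisfying worlds: {s2, s4}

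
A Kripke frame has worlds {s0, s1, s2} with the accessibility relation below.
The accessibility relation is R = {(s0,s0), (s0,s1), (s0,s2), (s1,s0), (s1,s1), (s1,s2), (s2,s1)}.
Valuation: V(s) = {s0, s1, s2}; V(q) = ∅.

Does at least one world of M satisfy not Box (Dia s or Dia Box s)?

Let φ = not Box (Dia s or Dia Box s). Evaluate φ at each world:
  s0 (successors {s0, s1, s2}): φ is false.
  s1 (successors {s0, s1, s2}): φ is false.
  s2 (successors {s1}): φ is false.
For instance, at s0:
  At s0: Box (Dia s or Dia Box s) is true, so not Box (Dia s or Dia Box s) is false.
    At s0: Box (Dia s or Dia Box s) requires Dia s or Dia Box s at every successor {s0, s1, s2}.
      At s0: Dia s or Dia Box s is true.
      At s1: Dia s or Dia Box s is true.
      At s2: Dia s or Dia Box s is true.
    So Box (Dia s or Dia Box s) is true at s0.

No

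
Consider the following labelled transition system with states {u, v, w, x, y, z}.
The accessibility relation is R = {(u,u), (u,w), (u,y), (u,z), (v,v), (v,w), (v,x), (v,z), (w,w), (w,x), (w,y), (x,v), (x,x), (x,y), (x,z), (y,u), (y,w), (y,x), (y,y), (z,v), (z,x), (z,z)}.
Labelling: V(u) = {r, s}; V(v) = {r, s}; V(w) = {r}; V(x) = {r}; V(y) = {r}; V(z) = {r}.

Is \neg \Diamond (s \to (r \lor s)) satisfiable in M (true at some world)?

Recall that \Diamond ψ holds at a world iff ψ holds at some accessible world.
Let φ = \neg \Diamond (s \to (r \lor s)). Evaluate φ at each world:
  u (successors {u, w, y, z}): φ is false.
  v (successors {v, w, x, z}): φ is false.
  w (successors {w, x, y}): φ is false.
  x (successors {v, x, y, z}): φ is false.
  y (successors {u, w, x, y}): φ is false.
  z (successors {v, x, z}): φ is false.
For instance, at w:
  At w: \Diamond (s \to (r \lor s)) is true, so \neg \Diamond (s \to (r \lor s)) is false.
    At w: \Diamond (s \to (r \lor s)) requires s \to (r \lor s) at some successor in {w, x, y}.
      s \to (r \lor s) holds at w, so \Diamond (s \to (r \lor s)) is true at w.

No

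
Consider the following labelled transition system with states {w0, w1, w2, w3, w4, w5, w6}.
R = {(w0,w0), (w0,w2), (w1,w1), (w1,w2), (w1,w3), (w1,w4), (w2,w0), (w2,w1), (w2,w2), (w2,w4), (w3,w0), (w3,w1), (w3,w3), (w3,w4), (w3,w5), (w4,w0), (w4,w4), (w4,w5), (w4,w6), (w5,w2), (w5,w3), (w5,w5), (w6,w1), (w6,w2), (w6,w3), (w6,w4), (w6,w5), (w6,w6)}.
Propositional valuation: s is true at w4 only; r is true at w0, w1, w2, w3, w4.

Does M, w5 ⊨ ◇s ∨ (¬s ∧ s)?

No

At w5: ◇s is false, ¬s ∧ s is false, so ◇s ∨ (¬s ∧ s) is false.
  At w5: ◇s requires s at some successor in {w2, w3, w5}.
    At w2: s is false.
    At w3: s is false.
    At w5: s is false.
  So ◇s is false at w5.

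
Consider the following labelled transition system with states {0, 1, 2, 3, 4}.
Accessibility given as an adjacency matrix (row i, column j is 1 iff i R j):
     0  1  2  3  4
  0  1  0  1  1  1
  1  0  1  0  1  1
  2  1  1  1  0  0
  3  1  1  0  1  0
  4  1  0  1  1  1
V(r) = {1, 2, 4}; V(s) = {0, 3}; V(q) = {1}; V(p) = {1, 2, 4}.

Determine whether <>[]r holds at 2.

Recall that []ψ holds at a world iff ψ holds at every accessible world, and <>ψ holds iff ψ holds at some accessible world.
At 2: <>[]r requires []r at some successor in {0, 1, 2}.
  At 0: []r is false.
  At 1: []r is false.
  At 2: []r is false.
So <>[]r is false at 2.

No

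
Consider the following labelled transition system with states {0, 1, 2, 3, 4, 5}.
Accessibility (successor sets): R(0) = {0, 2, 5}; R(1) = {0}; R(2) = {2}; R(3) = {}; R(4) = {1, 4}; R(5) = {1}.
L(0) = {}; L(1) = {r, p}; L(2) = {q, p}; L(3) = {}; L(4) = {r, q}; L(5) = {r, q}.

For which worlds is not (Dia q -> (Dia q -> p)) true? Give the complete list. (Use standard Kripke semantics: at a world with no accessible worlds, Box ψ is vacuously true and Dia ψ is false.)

0, 4

Let φ = not (Dia q -> (Dia q -> p)). Evaluate φ at each world:
  0 (successors {0, 2, 5}): φ is true.
  1 (successors {0}): φ is false.
  2 (successors {2}): φ is false.
  3 (successors ∅): φ is false.
  4 (successors {1, 4}): φ is true.
  5 (successors {1}): φ is false.
For instance, at 4:
  At 4: Dia q -> (Dia q -> p) is false, so not (Dia q -> (Dia q -> p)) is true.
    At 4: Dia q is true, Dia q -> p is false, so Dia q -> (Dia q -> p) is false.
      At 4: Dia q requires q at some successor in {1, 4}.
        q holds at 4, so Dia q is true at 4.
      At 4: Dia q is true, p is false, so Dia q -> p is false.
Satisfying worlds: {0, 4}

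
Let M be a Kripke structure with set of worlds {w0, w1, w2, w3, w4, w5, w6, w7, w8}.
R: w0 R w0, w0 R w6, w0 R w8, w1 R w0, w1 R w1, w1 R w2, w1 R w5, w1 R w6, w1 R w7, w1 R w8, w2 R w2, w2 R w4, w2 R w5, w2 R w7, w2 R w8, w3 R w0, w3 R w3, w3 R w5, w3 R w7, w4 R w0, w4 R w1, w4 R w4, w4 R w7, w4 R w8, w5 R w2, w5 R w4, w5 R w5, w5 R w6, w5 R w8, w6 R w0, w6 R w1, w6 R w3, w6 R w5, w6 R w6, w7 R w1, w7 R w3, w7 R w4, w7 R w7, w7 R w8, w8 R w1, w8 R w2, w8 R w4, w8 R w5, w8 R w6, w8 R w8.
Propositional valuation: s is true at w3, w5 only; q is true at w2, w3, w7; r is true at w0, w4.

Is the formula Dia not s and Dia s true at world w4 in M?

At w4: Dia not s is true, Dia s is false, so Dia not s and Dia s is false.
  At w4: Dia not s requires not s at some successor in {w0, w1, w4, w7, w8}.
    not s holds at w0, so Dia not s is true at w4.
  At w4: Dia s requires s at some successor in {w0, w1, w4, w7, w8}.
    At w0: s is false.
    At w1: s is false.
    At w4: s is false.
    At w7: s is false.
    At w8: s is false.
  So Dia s is false at w4.

No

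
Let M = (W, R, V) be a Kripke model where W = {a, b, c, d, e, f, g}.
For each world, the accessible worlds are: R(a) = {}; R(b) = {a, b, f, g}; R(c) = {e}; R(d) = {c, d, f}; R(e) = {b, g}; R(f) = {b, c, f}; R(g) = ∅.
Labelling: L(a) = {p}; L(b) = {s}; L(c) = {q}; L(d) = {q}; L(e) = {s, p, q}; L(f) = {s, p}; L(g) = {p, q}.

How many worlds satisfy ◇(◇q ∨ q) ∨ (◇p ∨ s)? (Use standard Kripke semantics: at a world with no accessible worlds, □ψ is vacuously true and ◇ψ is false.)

5

Let φ = ◇(◇q ∨ q) ∨ (◇p ∨ s). Evaluate φ at each world:
  a (successors ∅): φ is false.
  b (successors {a, b, f, g}): φ is true.
  c (successors {e}): φ is true.
  d (successors {c, d, f}): φ is true.
  e (successors {b, g}): φ is true.
  f (successors {b, c, f}): φ is true.
  g (successors ∅): φ is false.
For instance, at b:
  At b: ◇(◇q ∨ q) is true, ◇p ∨ s is true, so ◇(◇q ∨ q) ∨ (◇p ∨ s) is true.
    At b: ◇(◇q ∨ q) requires ◇q ∨ q at some successor in {a, b, f, g}.
      ◇q ∨ q holds at b, so ◇(◇q ∨ q) is true at b.
    At b: ◇p is true, s is true, so ◇p ∨ s is true.
      At b: ◇p requires p at some successor in {a, b, f, g}.
        p holds at a, so ◇p is true at b.
Satisfying worlds: {b, c, d, e, f}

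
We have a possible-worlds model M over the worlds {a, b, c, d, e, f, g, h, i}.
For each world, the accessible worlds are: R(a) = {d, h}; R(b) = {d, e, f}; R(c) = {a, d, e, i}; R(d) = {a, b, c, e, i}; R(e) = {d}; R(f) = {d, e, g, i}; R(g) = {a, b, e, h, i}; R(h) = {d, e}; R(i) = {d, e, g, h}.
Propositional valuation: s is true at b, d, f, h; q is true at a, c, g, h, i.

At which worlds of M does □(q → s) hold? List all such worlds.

Let φ = □(q → s). Evaluate φ at each world:
  a (successors {d, h}): φ is true.
  b (successors {d, e, f}): φ is true.
  c (successors {a, d, e, i}): φ is false.
  d (successors {a, b, c, e, i}): φ is false.
  e (successors {d}): φ is true.
  f (successors {d, e, g, i}): φ is false.
  g (successors {a, b, e, h, i}): φ is false.
  h (successors {d, e}): φ is true.
  i (successors {d, e, g, h}): φ is false.
For instance, at d:
  At d: □(q → s) requires q → s at every successor {a, b, c, e, i}.
    q → s fails at a, so □(q → s) is false at d.
Satisfying worlds: {a, b, e, h}

a, b, e, h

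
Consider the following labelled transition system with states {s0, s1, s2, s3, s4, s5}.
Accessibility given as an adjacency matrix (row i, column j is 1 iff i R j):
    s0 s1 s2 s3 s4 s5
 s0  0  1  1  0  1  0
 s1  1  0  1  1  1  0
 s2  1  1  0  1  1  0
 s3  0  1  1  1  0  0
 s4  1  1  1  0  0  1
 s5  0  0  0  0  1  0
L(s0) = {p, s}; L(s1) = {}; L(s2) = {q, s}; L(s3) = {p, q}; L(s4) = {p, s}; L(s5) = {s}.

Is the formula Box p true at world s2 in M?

No

At s2: Box p requires p at every successor {s0, s1, s3, s4}.
  p fails at s1, so Box p is false at s2.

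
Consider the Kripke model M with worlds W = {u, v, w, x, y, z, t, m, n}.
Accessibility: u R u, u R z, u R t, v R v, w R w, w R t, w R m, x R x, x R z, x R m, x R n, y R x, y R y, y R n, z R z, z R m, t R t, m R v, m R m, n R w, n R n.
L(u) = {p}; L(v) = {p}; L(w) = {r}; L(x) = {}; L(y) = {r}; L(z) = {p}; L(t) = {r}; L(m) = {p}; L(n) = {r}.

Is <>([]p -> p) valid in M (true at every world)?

Let φ = <>([]p -> p). Evaluate φ at each world:
  u (successors {u, z, t}): φ is true.
  v (successors {v}): φ is true.
  w (successors {w, t, m}): φ is true.
  x (successors {x, z, m, n}): φ is true.
  y (successors {x, y, n}): φ is true.
  z (successors {z, m}): φ is true.
  t (successors {t}): φ is true.
  m (successors {v, m}): φ is true.
  n (successors {w, n}): φ is true.
For instance, at n:
  At n: <>([]p -> p) requires []p -> p at some successor in {w, n}.
    []p -> p holds at w, so <>([]p -> p) is true at n.
      At w: []p is false, p is false, so []p -> p is true.

Yes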